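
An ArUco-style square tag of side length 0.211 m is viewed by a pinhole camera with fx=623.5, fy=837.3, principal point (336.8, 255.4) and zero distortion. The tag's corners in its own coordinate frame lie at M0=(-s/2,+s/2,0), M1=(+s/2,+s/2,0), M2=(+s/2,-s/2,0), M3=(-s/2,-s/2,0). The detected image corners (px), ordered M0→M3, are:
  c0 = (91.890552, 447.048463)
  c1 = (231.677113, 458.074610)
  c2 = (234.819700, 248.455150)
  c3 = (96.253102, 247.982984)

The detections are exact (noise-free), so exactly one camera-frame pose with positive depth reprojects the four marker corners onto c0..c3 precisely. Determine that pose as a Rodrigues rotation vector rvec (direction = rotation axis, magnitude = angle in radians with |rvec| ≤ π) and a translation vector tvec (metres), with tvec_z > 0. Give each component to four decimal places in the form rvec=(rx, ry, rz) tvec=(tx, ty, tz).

Intrinsics K: fx=623.5, fy=837.3, cx=336.8, cy=255.4
Marker side s = 0.211 m; corners in marker frame (Z=0):
  M0 = (-0.1055, +0.1055, 0)
  M1 = (+0.1055, +0.1055, 0)
  M2 = (+0.1055, -0.1055, 0)
  M3 = (-0.1055, -0.1055, 0)
Detected image corners:
  c0 = (91.890552, 447.048463) px
  c1 = (231.677113, 458.074610) px
  c2 = (234.819700, 248.455150) px
  c3 = (96.253102, 247.982984) px
Planar DLT: solve 8×8 A·h = b for H (H[2,2]=1):
  H  [+619.75082 -25.73203 +161.88251]
  H  [-58.17390 +950.94942 +349.79794]
  H  [-0.24343 -0.04811 +1.00000]
B = K⁻¹H; ‖b₁‖=1.151514, ‖b₂‖=1.151514; λ = 2/(‖b₁‖+‖b₂‖) = 0.868422, sign → tz>0 ⇒ λ=+0.868422
r₁ = λ·B[:,0] = (+0.97739,+0.00415,-0.21140); r₂ = λ·B[:,1] = (-0.01327,+0.99904,-0.04178)
r₃ = r₁×r₂ = (+0.21102,+0.04364,+0.97651); SVD([r₁ r₂ r₃]) → R = UVᵀ:
  R  [+0.97739 -0.01327 +0.21102]
  R  [+0.00415 +0.99904 +0.04364]
  R  [-0.21140 -0.04178 +0.97651]
t = (-0.24363, +0.09791, +0.86842) m
tr R = 2.952938; θ = arccos((tr R − 1)/2) = 0.217367 rad = 12.454°
axis k = ((R−Rᵀ)₃₂, (R−Rᵀ)₁₃, (R−Rᵀ)₂₁) / (2 sinθ) = (-0.198032, +0.979363, +0.040385)
rvec = θ·k = (-0.043046, +0.212881, +0.008778)

rvec=(-0.0430, 0.2129, 0.0088) tvec=(-0.2436, 0.0979, 0.8684)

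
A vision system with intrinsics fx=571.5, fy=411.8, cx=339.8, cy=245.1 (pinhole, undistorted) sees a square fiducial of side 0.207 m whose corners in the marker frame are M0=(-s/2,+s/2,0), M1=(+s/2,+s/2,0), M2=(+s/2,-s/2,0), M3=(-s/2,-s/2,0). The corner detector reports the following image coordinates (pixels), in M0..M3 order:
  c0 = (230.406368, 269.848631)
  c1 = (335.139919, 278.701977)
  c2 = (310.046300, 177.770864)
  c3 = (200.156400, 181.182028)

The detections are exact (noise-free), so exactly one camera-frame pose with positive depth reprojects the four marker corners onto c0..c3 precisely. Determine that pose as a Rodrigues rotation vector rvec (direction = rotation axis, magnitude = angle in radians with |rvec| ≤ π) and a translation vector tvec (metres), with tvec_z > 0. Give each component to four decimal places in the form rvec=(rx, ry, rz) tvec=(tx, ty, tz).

rvec=(0.3832, 0.5766, -0.0569) tvec=(-0.1100, -0.0338, 0.8514)

Intrinsics K: fx=571.5, fy=411.8, cx=339.8, cy=245.1
Marker side s = 0.207 m; corners in marker frame (Z=0):
  M0 = (-0.1035, +0.1035, 0)
  M1 = (+0.1035, +0.1035, 0)
  M2 = (+0.1035, -0.1035, 0)
  M3 = (-0.1035, -0.1035, 0)
Detected image corners:
  c0 = (230.406368, 269.848631) px
  c1 = (335.139919, 278.701977) px
  c2 = (310.046300, 177.770864) px
  c3 = (200.156400, 181.182028) px
Planar DLT: solve 8×8 A·h = b for H (H[2,2]=1):
  H  [+346.76020 +241.05957 +265.97065]
  H  [-130.01640 +545.90771 +228.73007]
  H  [-0.63637 +0.39622 +1.00000]
B = K⁻¹H; ‖b₁‖=1.174481, ‖b₂‖=1.174481; λ = 2/(‖b₁‖+‖b₂‖) = 0.851440, sign → tz>0 ⇒ λ=+0.851440
r₁ = λ·B[:,0] = (+0.83877,+0.05367,-0.54183); r₂ = λ·B[:,1] = (+0.15855,+0.92793,+0.33736)
r₃ = r₁×r₂ = (+0.52088,-0.36888,+0.76981); SVD([r₁ r₂ r₃]) → R = UVᵀ:
  R  [+0.83877 +0.15855 +0.52088]
  R  [+0.05367 +0.92793 -0.36888]
  R  [-0.54183 +0.33736 +0.76981]
t = (-0.10999, -0.03385, +0.85144) m
tr R = 2.536512; θ = arccos((tr R − 1)/2) = 0.694684 rad = 39.802°
axis k = ((R−Rᵀ)₃₂, (R−Rᵀ)₁₃, (R−Rᵀ)₂₁) / (2 sinθ) = (+0.551624, +0.830060, -0.081921)
rvec = θ·k = (+0.383205, +0.576629, -0.056909)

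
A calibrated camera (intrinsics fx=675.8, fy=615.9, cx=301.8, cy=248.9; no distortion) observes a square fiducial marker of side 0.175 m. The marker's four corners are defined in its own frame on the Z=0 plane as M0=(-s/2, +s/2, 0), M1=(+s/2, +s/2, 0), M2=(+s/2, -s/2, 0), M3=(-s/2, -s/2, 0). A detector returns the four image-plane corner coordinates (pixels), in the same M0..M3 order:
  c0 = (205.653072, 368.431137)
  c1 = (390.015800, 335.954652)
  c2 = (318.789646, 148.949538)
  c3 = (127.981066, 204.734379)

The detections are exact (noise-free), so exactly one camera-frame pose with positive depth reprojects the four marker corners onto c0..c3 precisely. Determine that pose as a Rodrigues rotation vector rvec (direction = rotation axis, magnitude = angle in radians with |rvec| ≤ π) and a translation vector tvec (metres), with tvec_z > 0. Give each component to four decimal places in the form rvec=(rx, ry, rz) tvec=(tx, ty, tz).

rvec=(0.3152, 0.3291, -0.2997) tvec=(-0.0370, 0.0184, 0.5561)

Intrinsics K: fx=675.8, fy=615.9, cx=301.8, cy=248.9
Marker side s = 0.175 m; corners in marker frame (Z=0):
  M0 = (-0.0875, +0.0875, 0)
  M1 = (+0.0875, +0.0875, 0)
  M2 = (+0.0875, -0.0875, 0)
  M3 = (-0.0875, -0.0875, 0)
Detected image corners:
  c0 = (205.653072, 368.431137) px
  c1 = (390.015800, 335.954652) px
  c2 = (318.789646, 148.949538) px
  c3 = (127.981066, 204.734379) px
Planar DLT: solve 8×8 A·h = b for H (H[2,2]=1):
  H  [+902.92361 +544.41702 +256.78526]
  H  [-420.32584 +1117.96485 +269.23621]
  H  [-0.64566 +0.45260 +1.00000]
B = K⁻¹H; ‖b₁‖=1.798140, ‖b₂‖=1.798140; λ = 2/(‖b₁‖+‖b₂‖) = 0.556130, sign → tz>0 ⇒ λ=+0.556130
r₁ = λ·B[:,0] = (+0.90339,-0.23443,-0.35907); r₂ = λ·B[:,1] = (+0.33560,+0.90775,+0.25171)
r₃ = r₁×r₂ = (+0.26694,-0.34790,+0.89873); SVD([r₁ r₂ r₃]) → R = UVᵀ:
  R  [+0.90339 +0.33560 +0.26694]
  R  [-0.23443 +0.90775 -0.34790]
  R  [-0.35907 +0.25171 +0.89873]
t = (-0.03704, +0.01836, +0.55613) m
tr R = 2.709869; θ = arccos((tr R − 1)/2) = 0.545372 rad = 31.247°
axis k = ((R−Rᵀ)₃₂, (R−Rᵀ)₁₃, (R−Rᵀ)₂₁) / (2 sinθ) = (+0.577946, +0.603400, -0.549443)
rvec = θ·k = (+0.315195, +0.329077, -0.299650)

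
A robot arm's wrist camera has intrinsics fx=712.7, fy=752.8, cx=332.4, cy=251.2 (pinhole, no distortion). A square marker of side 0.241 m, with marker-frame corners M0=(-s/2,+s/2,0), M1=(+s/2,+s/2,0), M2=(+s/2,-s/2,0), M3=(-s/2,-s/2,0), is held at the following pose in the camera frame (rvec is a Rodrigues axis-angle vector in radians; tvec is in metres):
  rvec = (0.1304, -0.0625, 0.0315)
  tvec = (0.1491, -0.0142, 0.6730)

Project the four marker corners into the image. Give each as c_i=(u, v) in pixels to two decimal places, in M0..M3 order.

Intrinsics K: fx=712.7, fy=752.8, cx=332.4, cy=251.2
Marker side s = 0.241 m; corners in marker frame (Z=0):
  M0 = (-0.1205, +0.1205, 0)
  M1 = (+0.1205, +0.1205, 0)
  M2 = (+0.1205, -0.1205, 0)
  M3 = (-0.1205, -0.1205, 0)
rvec = (0.1304, -0.0625, 0.0315), |rvec| = θ = 0.14800 rad = 8.480°
Rodrigues: sinθ=0.14746, 1−cosθ=0.01093; R = I + sinθ·[k]× + (1−cosθ)·[k]×²:
    [+0.99756 -0.03545 -0.06022]
    [+0.02732 +0.99102 -0.13091]
    [+0.06432 +0.12894 +0.98956]
t = (0.1491, -0.0142, 0.6730) m
M0: Pc = R·M0+t = (+0.02462, +0.10193, +0.68079); u = 712.7·(+0.02462)/0.68079 + 332.4 = 358.1768, v = 752.8·(+0.10193)/0.68079 + 251.2 = 363.9076
M1: Pc = R·M1+t = (+0.26503, +0.10851, +0.69629); u = 712.7·(+0.26503)/0.69629 + 332.4 = 603.6803, v = 752.8·(+0.10851)/0.69629 + 251.2 = 368.5162
M2: Pc = R·M2+t = (+0.27358, -0.13033, +0.66521); u = 712.7·(+0.27358)/0.66521 + 332.4 = 625.5070, v = 752.8·(-0.13033)/0.66521 + 251.2 = 103.7144
M3: Pc = R·M3+t = (+0.03317, -0.13691, +0.64971); u = 712.7·(+0.03317)/0.64971 + 332.4 = 368.7821, v = 752.8·(-0.13691)/0.64971 + 251.2 = 92.5674

c0=(358.18, 363.91) c1=(603.68, 368.52) c2=(625.51, 103.71) c3=(368.78, 92.57)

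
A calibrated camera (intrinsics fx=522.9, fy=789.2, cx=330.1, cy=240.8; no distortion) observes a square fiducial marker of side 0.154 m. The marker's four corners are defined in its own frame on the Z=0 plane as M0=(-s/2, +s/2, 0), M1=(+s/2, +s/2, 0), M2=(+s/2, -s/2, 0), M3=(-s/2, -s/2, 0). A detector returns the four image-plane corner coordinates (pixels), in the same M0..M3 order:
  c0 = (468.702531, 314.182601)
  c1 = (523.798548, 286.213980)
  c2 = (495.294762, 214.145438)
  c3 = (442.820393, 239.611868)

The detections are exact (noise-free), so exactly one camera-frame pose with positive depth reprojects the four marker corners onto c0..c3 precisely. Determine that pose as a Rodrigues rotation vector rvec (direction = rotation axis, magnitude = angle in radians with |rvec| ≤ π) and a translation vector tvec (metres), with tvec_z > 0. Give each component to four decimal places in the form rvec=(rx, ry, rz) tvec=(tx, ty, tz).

Intrinsics K: fx=522.9, fy=789.2, cx=330.1, cy=240.8
Marker side s = 0.154 m; corners in marker frame (Z=0):
  M0 = (-0.0770, +0.0770, 0)
  M1 = (+0.0770, +0.0770, 0)
  M2 = (+0.0770, -0.0770, 0)
  M3 = (-0.0770, -0.0770, 0)
Detected image corners:
  c0 = (468.702531, 314.182601) px
  c1 = (523.798548, 286.213980) px
  c2 = (495.294762, 214.145438) px
  c3 = (442.820393, 239.611868) px
Planar DLT: solve 8×8 A·h = b for H (H[2,2]=1):
  H  [+392.32876 +1.97283 +482.46101]
  H  [-149.61516 +380.67566 +262.42465]
  H  [+0.08974 -0.36188 +1.00000]
B = K⁻¹H; ‖b₁‖=0.732302, ‖b₂‖=0.732302; λ = 2/(‖b₁‖+‖b₂‖) = 1.365556, sign → tz>0 ⇒ λ=+1.365556
r₁ = λ·B[:,0] = (+0.94721,-0.29627,+0.12254); r₂ = λ·B[:,1] = (+0.31712,+0.80947,-0.49417)
r₃ = r₁×r₂ = (+0.04722,+0.50694,+0.86069); SVD([r₁ r₂ r₃]) → R = UVᵀ:
  R  [+0.94721 +0.31712 +0.04722]
  R  [-0.29627 +0.80947 +0.50694]
  R  [+0.12254 -0.49417 +0.86069]
t = (+0.39789, +0.03742, +1.36556) m
tr R = 2.617362; θ = arccos((tr R − 1)/2) = 0.628890 rad = 36.033°
axis k = ((R−Rᵀ)₃₂, (R−Rᵀ)₁₃, (R−Rᵀ)₂₁) / (2 sinθ) = (-0.850928, -0.064024, -0.521366)
rvec = θ·k = (-0.535140, -0.040264, -0.327882)

rvec=(-0.5351, -0.0403, -0.3279) tvec=(0.3979, 0.0374, 1.3656)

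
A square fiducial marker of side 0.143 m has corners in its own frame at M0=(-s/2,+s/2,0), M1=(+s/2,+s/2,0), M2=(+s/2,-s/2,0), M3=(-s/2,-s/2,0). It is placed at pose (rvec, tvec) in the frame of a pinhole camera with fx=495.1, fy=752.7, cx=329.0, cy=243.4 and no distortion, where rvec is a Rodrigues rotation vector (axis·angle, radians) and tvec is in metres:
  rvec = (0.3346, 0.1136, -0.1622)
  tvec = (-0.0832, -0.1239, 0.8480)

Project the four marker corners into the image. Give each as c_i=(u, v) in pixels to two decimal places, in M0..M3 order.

c0=(249.90, 202.95) c1=(328.75, 184.60) c2=(313.38, 58.35) c3=(230.61, 80.67)

Intrinsics K: fx=495.1, fy=752.7, cx=329.0, cy=243.4
Marker side s = 0.143 m; corners in marker frame (Z=0):
  M0 = (-0.0715, +0.0715, 0)
  M1 = (+0.0715, +0.0715, 0)
  M2 = (+0.0715, -0.0715, 0)
  M3 = (-0.0715, -0.0715, 0)
rvec = (0.3346, 0.1136, -0.1622), |rvec| = θ = 0.38881 rad = 22.277°
Rodrigues: sinθ=0.37908, 1−cosθ=0.07464; R = I + sinθ·[k]× + (1−cosθ)·[k]×²:
    [+0.98064 +0.17691 +0.08396]
    [-0.13938 +0.93173 -0.33533]
    [-0.13756 +0.31714 +0.93835]
t = (-0.0832, -0.1239, 0.8480) m
M0: Pc = R·M0+t = (-0.14067, -0.04732, +0.88051); u = 495.1·(-0.14067)/0.88051 + 329.0 = 249.9050, v = 752.7·(-0.04732)/0.88051 + 243.4 = 202.9525
M1: Pc = R·M1+t = (-0.00044, -0.06725, +0.86084); u = 495.1·(-0.00044)/0.86084 + 329.0 = 328.7497, v = 752.7·(-0.06725)/0.86084 + 243.4 = 184.6011
M2: Pc = R·M2+t = (-0.02573, -0.20048, +0.81549); u = 495.1·(-0.02573)/0.81549 + 329.0 = 313.3767, v = 752.7·(-0.20048)/0.81549 + 243.4 = 58.3521
M3: Pc = R·M3+t = (-0.16596, -0.18055, +0.83516); u = 495.1·(-0.16596)/0.83516 + 329.0 = 230.6126, v = 752.7·(-0.18055)/0.83516 + 243.4 = 80.6736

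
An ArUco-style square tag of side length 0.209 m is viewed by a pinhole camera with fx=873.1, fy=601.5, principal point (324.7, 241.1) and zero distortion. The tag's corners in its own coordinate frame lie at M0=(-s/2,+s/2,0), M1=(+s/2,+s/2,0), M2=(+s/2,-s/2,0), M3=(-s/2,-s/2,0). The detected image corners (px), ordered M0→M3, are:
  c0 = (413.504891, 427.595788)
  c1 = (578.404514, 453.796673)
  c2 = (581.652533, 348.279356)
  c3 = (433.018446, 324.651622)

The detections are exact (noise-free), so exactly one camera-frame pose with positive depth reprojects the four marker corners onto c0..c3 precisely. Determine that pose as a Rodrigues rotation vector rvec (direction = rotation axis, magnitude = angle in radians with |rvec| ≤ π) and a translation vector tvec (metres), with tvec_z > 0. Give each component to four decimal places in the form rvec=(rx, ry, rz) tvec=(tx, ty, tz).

Intrinsics K: fx=873.1, fy=601.5, cx=324.7, cy=241.1
Marker side s = 0.209 m; corners in marker frame (Z=0):
  M0 = (-0.1045, +0.1045, 0)
  M1 = (+0.1045, +0.1045, 0)
  M2 = (+0.1045, -0.1045, 0)
  M3 = (-0.1045, -0.1045, 0)
Detected image corners:
  c0 = (413.504891, 427.595788) px
  c1 = (578.404514, 453.796673) px
  c2 = (581.652533, 348.279356) px
  c3 = (433.018446, 324.651622) px
Planar DLT: solve 8×8 A·h = b for H (H[2,2]=1):
  H  [+748.33062 -303.46917 +501.94466]
  H  [+119.09590 +305.81957 +385.87812]
  H  [+0.00054 -0.49640 +1.00000]
B = K⁻¹H; ‖b₁‖=0.879427, ‖b₂‖=0.879427; λ = 2/(‖b₁‖+‖b₂‖) = 1.137105, sign → tz>0 ⇒ λ=+1.137105
r₁ = λ·B[:,0] = (+0.97438,+0.22490,+0.00061); r₂ = λ·B[:,1] = (-0.18531,+0.80439,-0.56446)
r₃ = r₁×r₂ = (-0.12744,+0.54989,+0.82546); SVD([r₁ r₂ r₃]) → R = UVᵀ:
  R  [+0.97438 -0.18531 -0.12744]
  R  [+0.22490 +0.80439 +0.54989]
  R  [+0.00061 -0.56446 +0.82546]
t = (+0.23084, +0.27370, +1.13710) m
tr R = 2.604231; θ = arccos((tr R − 1)/2) = 0.639967 rad = 36.667°
axis k = ((R−Rᵀ)₃₂, (R−Rᵀ)₁₃, (R−Rᵀ)₂₁) / (2 sinθ) = (-0.933026, -0.107211, +0.343464)
rvec = θ·k = (-0.597106, -0.068611, +0.219806)

rvec=(-0.5971, -0.0686, 0.2198) tvec=(0.2308, 0.2737, 1.1371)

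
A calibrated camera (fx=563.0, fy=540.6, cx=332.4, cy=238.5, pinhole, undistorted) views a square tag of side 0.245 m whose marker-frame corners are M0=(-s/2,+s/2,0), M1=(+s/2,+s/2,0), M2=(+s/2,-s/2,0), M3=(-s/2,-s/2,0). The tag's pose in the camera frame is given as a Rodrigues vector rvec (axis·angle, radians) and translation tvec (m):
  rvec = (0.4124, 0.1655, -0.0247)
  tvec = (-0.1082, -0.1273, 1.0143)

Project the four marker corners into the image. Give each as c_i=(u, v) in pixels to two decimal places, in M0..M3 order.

Intrinsics K: fx=563.0, fy=540.6, cx=332.4, cy=238.5
Marker side s = 0.245 m; corners in marker frame (Z=0):
  M0 = (-0.1225, +0.1225, 0)
  M1 = (+0.1225, +0.1225, 0)
  M2 = (+0.1225, -0.1225, 0)
  M3 = (-0.1225, -0.1225, 0)
rvec = (0.4124, 0.1655, -0.0247), |rvec| = θ = 0.44506 rad = 25.500°
Rodrigues: sinθ=0.43051, 1−cosθ=0.09741; R = I + sinθ·[k]× + (1−cosθ)·[k]×²:
    [+0.98623 +0.05746 +0.15508]
    [+0.00967 +0.91606 -0.40093]
    [-0.16510 +0.39691 +0.90289]
t = (-0.1082, -0.1273, 1.0143) m
M0: Pc = R·M0+t = (-0.22197, -0.01627, +1.08315); u = 563.0·(-0.22197)/1.08315 + 332.4 = 217.0217, v = 540.6·(-0.01627)/1.08315 + 238.5 = 230.3806
M1: Pc = R·M1+t = (+0.01965, -0.01390, +1.04270); u = 563.0·(+0.01965)/1.04270 + 332.4 = 343.0109, v = 540.6·(-0.01390)/1.04270 + 238.5 = 231.2944
M2: Pc = R·M2+t = (+0.00557, -0.23833, +0.94545); u = 563.0·(+0.00557)/0.94545 + 332.4 = 335.7194, v = 540.6·(-0.23833)/0.94545 + 238.5 = 102.2244
M3: Pc = R·M3+t = (-0.23605, -0.24070, +0.98590); u = 563.0·(-0.23605)/0.98590 + 332.4 = 197.6026, v = 540.6·(-0.24070)/0.98590 + 238.5 = 106.5159

c0=(217.02, 230.38) c1=(343.01, 231.29) c2=(335.72, 102.22) c3=(197.60, 106.52)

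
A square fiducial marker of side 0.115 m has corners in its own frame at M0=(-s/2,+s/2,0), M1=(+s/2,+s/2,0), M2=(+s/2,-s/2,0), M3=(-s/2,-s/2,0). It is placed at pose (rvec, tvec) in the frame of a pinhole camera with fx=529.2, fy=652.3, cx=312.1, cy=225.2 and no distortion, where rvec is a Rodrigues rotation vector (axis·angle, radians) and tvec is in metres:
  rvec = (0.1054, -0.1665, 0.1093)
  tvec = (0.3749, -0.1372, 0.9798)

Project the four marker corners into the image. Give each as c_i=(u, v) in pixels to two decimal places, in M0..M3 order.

c0=(481.26, 167.63) c1=(537.87, 176.28) c2=(547.63, 100.38) c3=(490.57, 90.09)

Intrinsics K: fx=529.2, fy=652.3, cx=312.1, cy=225.2
Marker side s = 0.115 m; corners in marker frame (Z=0):
  M0 = (-0.0575, +0.0575, 0)
  M1 = (+0.0575, +0.0575, 0)
  M2 = (+0.0575, -0.0575, 0)
  M3 = (-0.0575, -0.0575, 0)
rvec = (0.1054, -0.1665, 0.1093), |rvec| = θ = 0.22534 rad = 12.911°
Rodrigues: sinθ=0.22344, 1−cosθ=0.02528; R = I + sinθ·[k]× + (1−cosθ)·[k]×²:
    [+0.98025 -0.11711 -0.15936]
    [+0.09964 +0.98852 -0.11357]
    [+0.17083 +0.09545 +0.98067]
t = (0.3749, -0.1372, 0.9798) m
M0: Pc = R·M0+t = (+0.31180, -0.08609, +0.97547); u = 529.2·(+0.31180)/0.97547 + 312.1 = 481.2555, v = 652.3·(-0.08609)/0.97547 + 225.2 = 167.6315
M1: Pc = R·M1+t = (+0.42453, -0.07463, +0.99511); u = 529.2·(+0.42453)/0.99511 + 312.1 = 537.8651, v = 652.3·(-0.07463)/0.99511 + 225.2 = 176.2792
M2: Pc = R·M2+t = (+0.43800, -0.18831, +0.98413); u = 529.2·(+0.43800)/0.98413 + 312.1 = 547.6255, v = 652.3·(-0.18831)/0.98413 + 225.2 = 100.3847
M3: Pc = R·M3+t = (+0.32527, -0.19977, +0.96449); u = 529.2·(+0.32527)/0.96449 + 312.1 = 490.5704, v = 652.3·(-0.19977)/0.96449 + 225.2 = 90.0927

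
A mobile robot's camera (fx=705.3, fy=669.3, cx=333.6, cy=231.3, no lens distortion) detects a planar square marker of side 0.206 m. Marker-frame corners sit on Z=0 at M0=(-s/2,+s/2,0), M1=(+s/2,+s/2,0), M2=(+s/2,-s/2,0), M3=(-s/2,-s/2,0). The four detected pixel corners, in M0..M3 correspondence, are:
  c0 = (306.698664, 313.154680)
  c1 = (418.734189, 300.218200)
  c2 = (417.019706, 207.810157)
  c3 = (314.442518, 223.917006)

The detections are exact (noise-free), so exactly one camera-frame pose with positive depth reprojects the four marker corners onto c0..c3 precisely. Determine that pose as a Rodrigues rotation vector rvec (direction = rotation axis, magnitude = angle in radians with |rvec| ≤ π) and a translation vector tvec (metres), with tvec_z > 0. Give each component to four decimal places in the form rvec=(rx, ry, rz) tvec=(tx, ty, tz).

rvec=(-0.6001, 0.3520, -0.0534) tvec=(0.0538, 0.0543, 1.2923)

Intrinsics K: fx=705.3, fy=669.3, cx=333.6, cy=231.3
Marker side s = 0.206 m; corners in marker frame (Z=0):
  M0 = (-0.1030, +0.1030, 0)
  M1 = (+0.1030, +0.1030, 0)
  M2 = (+0.1030, -0.1030, 0)
  M3 = (-0.1030, -0.1030, 0)
Detected image corners:
  c0 = (306.698664, 313.154680) px
  c1 = (418.734189, 300.218200) px
  c2 = (417.019706, 207.810157) px
  c3 = (314.442518, 223.917006) px
Planar DLT: solve 8×8 A·h = b for H (H[2,2]=1):
  H  [+432.84963 -173.48846 +362.97080]
  H  [-133.26685 +327.15001 +259.42095]
  H  [-0.23894 -0.43459 +1.00000]
B = K⁻¹H; ‖b₁‖=0.773824, ‖b₂‖=0.773824; λ = 2/(‖b₁‖+‖b₂‖) = 1.292283, sign → tz>0 ⇒ λ=+1.292283
r₁ = λ·B[:,0] = (+0.93914,-0.15060,-0.30878); r₂ = λ·B[:,1] = (-0.05223,+0.82575,-0.56162)
r₃ = r₁×r₂ = (+0.33955,+0.54356,+0.76762); SVD([r₁ r₂ r₃]) → R = UVᵀ:
  R  [+0.93914 -0.05223 +0.33955]
  R  [-0.15060 +0.82575 +0.54356]
  R  [-0.30878 -0.56162 +0.76762]
t = (+0.05381, +0.05430, +1.29228) m
tr R = 2.532504; θ = arccos((tr R − 1)/2) = 0.697809 rad = 39.981°
axis k = ((R−Rᵀ)₃₂, (R−Rᵀ)₁₃, (R−Rᵀ)₂₁) / (2 sinθ) = (-0.860009, +0.504505, -0.076547)
rvec = θ·k = (-0.600122, +0.352048, -0.053415)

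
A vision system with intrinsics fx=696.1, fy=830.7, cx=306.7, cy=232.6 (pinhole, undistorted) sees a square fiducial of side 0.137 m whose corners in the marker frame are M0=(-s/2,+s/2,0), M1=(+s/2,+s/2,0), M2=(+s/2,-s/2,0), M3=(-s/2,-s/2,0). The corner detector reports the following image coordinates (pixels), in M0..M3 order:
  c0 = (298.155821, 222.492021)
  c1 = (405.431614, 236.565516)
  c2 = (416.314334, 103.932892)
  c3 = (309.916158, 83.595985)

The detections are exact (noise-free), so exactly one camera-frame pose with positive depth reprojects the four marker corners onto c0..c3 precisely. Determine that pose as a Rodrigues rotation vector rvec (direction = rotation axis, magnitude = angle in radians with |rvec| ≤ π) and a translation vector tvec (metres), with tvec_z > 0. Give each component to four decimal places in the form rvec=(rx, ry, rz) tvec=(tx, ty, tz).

Intrinsics K: fx=696.1, fy=830.7, cx=306.7, cy=232.6
Marker side s = 0.137 m; corners in marker frame (Z=0):
  M0 = (-0.0685, +0.0685, 0)
  M1 = (+0.0685, +0.0685, 0)
  M2 = (+0.0685, -0.0685, 0)
  M3 = (-0.0685, -0.0685, 0)
Detected image corners:
  c0 = (298.155821, 222.492021) px
  c1 = (405.431614, 236.565516) px
  c2 = (416.314334, 103.932892) px
  c3 = (309.916158, 83.595985) px
Planar DLT: solve 8×8 A·h = b for H (H[2,2]=1):
  H  [+901.28382 -91.12655 +358.70709]
  H  [+180.54774 +986.57649 +161.73545]
  H  [+0.33978 -0.02395 +1.00000]
B = K⁻¹H; ‖b₁‖=1.200640, ‖b₂‖=1.200640; λ = 2/(‖b₁‖+‖b₂‖) = 0.832889, sign → tz>0 ⇒ λ=+0.832889
r₁ = λ·B[:,0] = (+0.95370,+0.10178,+0.28300); r₂ = λ·B[:,1] = (-0.10024,+0.99476,-0.01995)
r₃ = r₁×r₂ = (-0.28355,-0.00934,+0.95891); SVD([r₁ r₂ r₃]) → R = UVᵀ:
  R  [+0.95370 -0.10024 -0.28355]
  R  [+0.10178 +0.99476 -0.00934]
  R  [+0.28300 -0.01995 +0.95891]
t = (+0.06223, -0.07105, +0.83289) m
tr R = 2.907378; θ = arccos((tr R − 1)/2) = 0.305525 rad = 17.505°
axis k = ((R−Rᵀ)₃₂, (R−Rᵀ)₁₃, (R−Rᵀ)₂₁) / (2 sinθ) = (-0.017634, -0.941761, +0.335820)
rvec = θ·k = (-0.005387, -0.287732, +0.102601)

rvec=(-0.0054, -0.2877, 0.1026) tvec=(0.0622, -0.0711, 0.8329)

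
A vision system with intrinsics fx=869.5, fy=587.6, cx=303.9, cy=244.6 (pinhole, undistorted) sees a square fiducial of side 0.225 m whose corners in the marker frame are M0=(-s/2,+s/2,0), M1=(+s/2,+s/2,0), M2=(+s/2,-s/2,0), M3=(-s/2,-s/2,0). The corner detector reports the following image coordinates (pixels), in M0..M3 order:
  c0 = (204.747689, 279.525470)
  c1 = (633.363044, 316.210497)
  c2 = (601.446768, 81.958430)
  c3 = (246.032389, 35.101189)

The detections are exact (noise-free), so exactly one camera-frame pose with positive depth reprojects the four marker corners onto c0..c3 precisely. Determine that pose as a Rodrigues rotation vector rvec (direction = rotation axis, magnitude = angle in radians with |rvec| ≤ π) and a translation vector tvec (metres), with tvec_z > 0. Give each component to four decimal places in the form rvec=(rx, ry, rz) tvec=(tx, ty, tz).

rvec=(-0.4018, -0.1869, 0.1023) tvec=(0.0692, -0.0629, 0.4813)

Intrinsics K: fx=869.5, fy=587.6, cx=303.9, cy=244.6
Marker side s = 0.225 m; corners in marker frame (Z=0):
  M0 = (-0.1125, +0.1125, 0)
  M1 = (+0.1125, +0.1125, 0)
  M2 = (+0.1125, -0.1125, 0)
  M3 = (-0.1125, -0.1125, 0)
Detected image corners:
  c0 = (204.747689, 279.525470) px
  c1 = (633.363044, 316.210497) px
  c2 = (601.446768, 81.958430) px
  c3 = (246.032389, 35.101189) px
Planar DLT: solve 8×8 A·h = b for H (H[2,2]=1):
  H  [+1867.51711 -362.76961 +428.95898]
  H  [+247.09781 +915.69810 +167.86209]
  H  [+0.33304 -0.82593 +1.00000]
B = K⁻¹H; ‖b₁‖=2.077734, ‖b₂‖=2.077734; λ = 2/(‖b₁‖+‖b₂‖) = 0.481294, sign → tz>0 ⇒ λ=+0.481294
r₁ = λ·B[:,0] = (+0.97770,+0.13567,+0.16029); r₂ = λ·B[:,1] = (-0.06187,+0.91551,-0.39752)
r₃ = r₁×r₂ = (-0.20068,+0.37874,+0.90349); SVD([r₁ r₂ r₃]) → R = UVᵀ:
  R  [+0.97770 -0.06187 -0.20068]
  R  [+0.13567 +0.91551 +0.37874]
  R  [+0.16029 -0.39752 +0.90349]
t = (+0.06922, -0.06285, +0.48129) m
tr R = 2.796695; θ = arccos((tr R − 1)/2) = 0.454803 rad = 26.058°
axis k = ((R−Rᵀ)₃₂, (R−Rᵀ)₁₃, (R−Rᵀ)₂₁) / (2 sinθ) = (-0.883539, -0.410861, +0.224839)
rvec = θ·k = (-0.401836, -0.186861, +0.102257)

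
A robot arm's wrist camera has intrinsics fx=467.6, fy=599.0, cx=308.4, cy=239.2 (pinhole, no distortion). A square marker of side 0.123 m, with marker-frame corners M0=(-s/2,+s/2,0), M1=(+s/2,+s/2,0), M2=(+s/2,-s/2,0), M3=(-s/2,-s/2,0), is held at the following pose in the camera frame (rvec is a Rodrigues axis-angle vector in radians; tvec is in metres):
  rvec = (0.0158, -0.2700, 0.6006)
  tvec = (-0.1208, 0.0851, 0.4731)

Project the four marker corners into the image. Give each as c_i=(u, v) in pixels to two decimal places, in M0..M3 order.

Intrinsics K: fx=467.6, fy=599.0, cx=308.4, cy=239.2
Marker side s = 0.123 m; corners in marker frame (Z=0):
  M0 = (-0.0615, +0.0615, 0)
  M1 = (+0.0615, +0.0615, 0)
  M2 = (+0.0615, -0.0615, 0)
  M3 = (-0.0615, -0.0615, 0)
rvec = (0.0158, -0.2700, 0.6006), |rvec| = θ = 0.65869 rad = 37.740°
Rodrigues: sinθ=0.61208, 1−cosθ=0.20920; R = I + sinθ·[k]× + (1−cosθ)·[k]×²:
    [+0.79092 -0.56016 -0.24632]
    [+0.55605 +0.82595 -0.09287]
    [+0.25547 -0.06351 +0.96473]
t = (-0.1208, 0.0851, 0.4731) m
M0: Pc = R·M0+t = (-0.20389, +0.10170, +0.45348); u = 467.6·(-0.20389)/0.45348 + 308.4 = 98.1616, v = 599.0·(+0.10170)/0.45348 + 239.2 = 373.5330
M1: Pc = R·M1+t = (-0.10661, +0.17009, +0.48491); u = 467.6·(-0.10661)/0.48491 + 308.4 = 205.5963, v = 599.0·(+0.17009)/0.48491 + 239.2 = 449.3139
M2: Pc = R·M2+t = (-0.03771, +0.06850, +0.49272); u = 467.6·(-0.03771)/0.49272 + 308.4 = 272.6134, v = 599.0·(+0.06850)/0.49272 + 239.2 = 322.4772
M3: Pc = R·M3+t = (-0.13499, +0.00011, +0.46129); u = 467.6·(-0.13499)/0.46129 + 308.4 = 171.5632, v = 599.0·(+0.00011)/0.46129 + 239.2 = 239.3396

c0=(98.16, 373.53) c1=(205.60, 449.31) c2=(272.61, 322.48) c3=(171.56, 239.34)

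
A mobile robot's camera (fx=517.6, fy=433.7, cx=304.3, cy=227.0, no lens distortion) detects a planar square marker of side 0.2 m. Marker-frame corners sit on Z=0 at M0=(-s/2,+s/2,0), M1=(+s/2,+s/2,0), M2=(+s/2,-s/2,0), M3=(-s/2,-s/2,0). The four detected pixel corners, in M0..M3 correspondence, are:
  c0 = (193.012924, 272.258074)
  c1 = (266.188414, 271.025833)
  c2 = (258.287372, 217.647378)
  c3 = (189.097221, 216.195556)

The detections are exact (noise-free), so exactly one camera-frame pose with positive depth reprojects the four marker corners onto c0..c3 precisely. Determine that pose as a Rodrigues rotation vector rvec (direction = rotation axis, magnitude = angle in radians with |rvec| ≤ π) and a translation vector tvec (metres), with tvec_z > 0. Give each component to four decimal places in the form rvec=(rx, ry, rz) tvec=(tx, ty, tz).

Intrinsics K: fx=517.6, fy=433.7, cx=304.3, cy=227.0
Marker side s = 0.2 m; corners in marker frame (Z=0):
  M0 = (-0.1000, +0.1000, 0)
  M1 = (+0.1000, +0.1000, 0)
  M2 = (+0.1000, -0.1000, 0)
  M3 = (-0.1000, -0.1000, 0)
Detected image corners:
  c0 = (193.012924, 272.258074) px
  c1 = (266.188414, 271.025833) px
  c2 = (258.287372, 217.647378) px
  c3 = (189.097221, 216.195556) px
Planar DLT: solve 8×8 A·h = b for H (H[2,2]=1):
  H  [+411.33697 -38.28498 +227.43279]
  H  [+60.80830 +200.06904 +243.46131]
  H  [+0.24585 -0.30034 +1.00000]
B = K⁻¹H; ‖b₁‖=0.695188, ‖b₂‖=0.695188; λ = 2/(‖b₁‖+‖b₂‖) = 1.438459, sign → tz>0 ⇒ λ=+1.438459
r₁ = λ·B[:,0] = (+0.93523,+0.01658,+0.35365); r₂ = λ·B[:,1] = (+0.14760,+0.88970,-0.43203)
r₃ = r₁×r₂ = (-0.32181,+0.45625,+0.82963); SVD([r₁ r₂ r₃]) → R = UVᵀ:
  R  [+0.93523 +0.14760 -0.32181]
  R  [+0.01658 +0.88970 +0.45625]
  R  [+0.35365 -0.43203 +0.82963]
t = (-0.21362, +0.05460, +1.43846) m
tr R = 2.654555; θ = arccos((tr R − 1)/2) = 0.596553 rad = 34.180°
axis k = ((R−Rᵀ)₃₂, (R−Rᵀ)₁₃, (R−Rᵀ)₂₁) / (2 sinθ) = (-0.790574, -0.601163, -0.116604)
rvec = θ·k = (-0.471619, -0.358625, -0.069561)

rvec=(-0.4716, -0.3586, -0.0696) tvec=(-0.2136, 0.0546, 1.4385)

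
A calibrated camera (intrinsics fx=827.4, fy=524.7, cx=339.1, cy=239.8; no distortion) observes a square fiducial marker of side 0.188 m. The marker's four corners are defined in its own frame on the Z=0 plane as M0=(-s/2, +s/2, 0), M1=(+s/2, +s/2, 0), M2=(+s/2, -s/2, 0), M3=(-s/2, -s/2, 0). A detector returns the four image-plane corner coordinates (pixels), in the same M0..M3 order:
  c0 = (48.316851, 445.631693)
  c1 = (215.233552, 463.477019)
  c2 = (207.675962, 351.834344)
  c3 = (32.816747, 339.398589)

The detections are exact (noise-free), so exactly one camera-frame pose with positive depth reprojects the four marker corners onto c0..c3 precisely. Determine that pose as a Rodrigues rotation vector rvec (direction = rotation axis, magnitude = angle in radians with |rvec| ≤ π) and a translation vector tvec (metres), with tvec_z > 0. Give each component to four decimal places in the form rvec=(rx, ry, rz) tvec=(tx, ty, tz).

Intrinsics K: fx=827.4, fy=524.7, cx=339.1, cy=239.8
Marker side s = 0.188 m; corners in marker frame (Z=0):
  M0 = (-0.0940, +0.0940, 0)
  M1 = (+0.0940, +0.0940, 0)
  M2 = (+0.0940, -0.0940, 0)
  M3 = (-0.0940, -0.0940, 0)
Detected image corners:
  c0 = (48.316851, 445.631693) px
  c1 = (215.233552, 463.477019) px
  c2 = (207.675962, 351.834344) px
  c3 = (32.816747, 339.398589) px
Planar DLT: solve 8×8 A·h = b for H (H[2,2]=1):
  H  [+870.47765 +95.63631 +123.73563]
  H  [-39.65718 +686.09271 +401.24087]
  H  [-0.30132 +0.26755 +1.00000]
B = K⁻¹H; ‖b₁‖=1.215149, ‖b₂‖=1.215149; λ = 2/(‖b₁‖+‖b₂‖) = 0.822944, sign → tz>0 ⇒ λ=+0.822944
r₁ = λ·B[:,0] = (+0.96742,+0.05113,-0.24797); r₂ = λ·B[:,1] = (+0.00488,+0.97545,+0.22018)
r₃ = r₁×r₂ = (+0.25314,-0.21422,+0.94341); SVD([r₁ r₂ r₃]) → R = UVᵀ:
  R  [+0.96742 +0.00488 +0.25314]
  R  [+0.05113 +0.97545 -0.21422]
  R  [-0.24797 +0.22018 +0.94341]
t = (-0.21420, +0.25321, +0.82294) m
tr R = 2.886280; θ = arccos((tr R − 1)/2) = 0.338843 rad = 19.414°
axis k = ((R−Rᵀ)₃₂, (R−Rᵀ)₁₃, (R−Rᵀ)₂₁) / (2 sinθ) = (+0.653432, +0.753782, +0.069565)
rvec = θ·k = (+0.221411, +0.255414, +0.023571)

rvec=(0.2214, 0.2554, 0.0236) tvec=(-0.2142, 0.2532, 0.8229)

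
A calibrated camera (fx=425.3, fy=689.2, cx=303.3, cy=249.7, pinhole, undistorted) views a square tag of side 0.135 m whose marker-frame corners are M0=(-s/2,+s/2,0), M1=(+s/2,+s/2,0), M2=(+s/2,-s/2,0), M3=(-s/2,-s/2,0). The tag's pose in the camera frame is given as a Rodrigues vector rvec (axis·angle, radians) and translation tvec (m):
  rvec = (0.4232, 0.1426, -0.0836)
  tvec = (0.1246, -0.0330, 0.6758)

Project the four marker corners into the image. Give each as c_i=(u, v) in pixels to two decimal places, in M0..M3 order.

c0=(342.32, 280.39) c1=(425.29, 274.46) c2=(425.76, 144.10) c3=(335.92, 154.67)

Intrinsics K: fx=425.3, fy=689.2, cx=303.3, cy=249.7
Marker side s = 0.135 m; corners in marker frame (Z=0):
  M0 = (-0.0675, +0.0675, 0)
  M1 = (+0.0675, +0.0675, 0)
  M2 = (+0.0675, -0.0675, 0)
  M3 = (-0.0675, -0.0675, 0)
rvec = (0.4232, 0.1426, -0.0836), |rvec| = θ = 0.45434 rad = 26.032°
Rodrigues: sinθ=0.43887, 1−cosθ=0.10145; R = I + sinθ·[k]× + (1−cosθ)·[k]×²:
    [+0.98657 +0.11041 +0.12036]
    [-0.05109 +0.90855 -0.41465]
    [-0.15513 +0.40293 +0.90199]
t = (0.1246, -0.0330, 0.6758) m
M0: Pc = R·M0+t = (+0.06546, +0.03178, +0.71347); u = 425.3·(+0.06546)/0.71347 + 303.3 = 342.3203, v = 689.2·(+0.03178)/0.71347 + 249.7 = 280.3949
M1: Pc = R·M1+t = (+0.19865, +0.02488, +0.69253); u = 425.3·(+0.19865)/0.69253 + 303.3 = 425.2943, v = 689.2·(+0.02488)/0.69253 + 249.7 = 274.4585
M2: Pc = R·M2+t = (+0.18374, -0.09778, +0.63813); u = 425.3·(+0.18374)/0.63813 + 303.3 = 425.7591, v = 689.2·(-0.09778)/0.63813 + 249.7 = 144.0993
M3: Pc = R·M3+t = (+0.05055, -0.09088, +0.65907); u = 425.3·(+0.05055)/0.65907 + 303.3 = 335.9222, v = 689.2·(-0.09088)/0.65907 + 249.7 = 154.6680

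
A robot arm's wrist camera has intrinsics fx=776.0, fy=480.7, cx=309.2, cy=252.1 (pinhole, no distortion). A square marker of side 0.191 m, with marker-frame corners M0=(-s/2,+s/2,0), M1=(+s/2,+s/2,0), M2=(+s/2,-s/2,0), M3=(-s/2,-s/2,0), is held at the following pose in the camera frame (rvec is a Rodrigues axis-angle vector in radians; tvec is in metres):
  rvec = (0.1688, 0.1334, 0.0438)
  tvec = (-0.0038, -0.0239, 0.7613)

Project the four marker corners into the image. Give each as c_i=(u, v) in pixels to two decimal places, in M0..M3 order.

c0=(209.54, 291.62) c1=(398.11, 299.44) c2=(408.58, 178.14) c3=(211.57, 173.92)

Intrinsics K: fx=776.0, fy=480.7, cx=309.2, cy=252.1
Marker side s = 0.191 m; corners in marker frame (Z=0):
  M0 = (-0.0955, +0.0955, 0)
  M1 = (+0.0955, +0.0955, 0)
  M2 = (+0.0955, -0.0955, 0)
  M3 = (-0.0955, -0.0955, 0)
rvec = (0.1688, 0.1334, 0.0438), |rvec| = θ = 0.21956 rad = 12.580°
Rodrigues: sinθ=0.21780, 1−cosθ=0.02401; R = I + sinθ·[k]× + (1−cosθ)·[k]×²:
    [+0.99018 -0.03224 +0.13601]
    [+0.05466 +0.98486 -0.16454]
    [-0.12865 +0.17036 +0.97695]
t = (-0.0038, -0.0239, 0.7613) m
M0: Pc = R·M0+t = (-0.10144, +0.06493, +0.78986); u = 776.0·(-0.10144)/0.78986 + 309.2 = 209.5385, v = 480.7·(+0.06493)/0.78986 + 252.1 = 291.6180
M1: Pc = R·M1+t = (+0.08768, +0.07537, +0.76528); u = 776.0·(+0.08768)/0.76528 + 309.2 = 398.1119, v = 480.7·(+0.07537)/0.76528 + 252.1 = 299.4449
M2: Pc = R·M2+t = (+0.09384, -0.11273, +0.73274); u = 776.0·(+0.09384)/0.73274 + 309.2 = 408.5805, v = 480.7·(-0.11273)/0.73274 + 252.1 = 178.1439
M3: Pc = R·M3+t = (-0.09528, -0.12317, +0.75732); u = 776.0·(-0.09528)/0.75732 + 309.2 = 211.5654, v = 480.7·(-0.12317)/0.75732 + 252.1 = 173.9165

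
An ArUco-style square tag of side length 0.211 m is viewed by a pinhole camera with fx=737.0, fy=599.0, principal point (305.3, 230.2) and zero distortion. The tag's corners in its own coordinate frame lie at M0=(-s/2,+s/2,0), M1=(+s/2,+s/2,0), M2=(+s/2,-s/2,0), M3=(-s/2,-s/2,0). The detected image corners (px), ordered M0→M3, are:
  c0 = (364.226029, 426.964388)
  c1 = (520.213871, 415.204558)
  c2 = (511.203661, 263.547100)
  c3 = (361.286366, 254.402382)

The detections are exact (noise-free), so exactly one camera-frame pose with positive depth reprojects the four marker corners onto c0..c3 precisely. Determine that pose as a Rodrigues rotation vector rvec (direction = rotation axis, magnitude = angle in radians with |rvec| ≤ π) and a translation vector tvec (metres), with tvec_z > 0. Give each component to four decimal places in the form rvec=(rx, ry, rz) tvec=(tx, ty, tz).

rvec=(-0.1659, -0.5132, 0.0427) tvec=(0.1499, 0.1435, 0.7959)

Intrinsics K: fx=737.0, fy=599.0, cx=305.3, cy=230.2
Marker side s = 0.211 m; corners in marker frame (Z=0):
  M0 = (-0.1055, +0.1055, 0)
  M1 = (+0.1055, +0.1055, 0)
  M2 = (+0.1055, -0.1055, 0)
  M3 = (-0.1055, -0.1055, 0)
Detected image corners:
  c0 = (364.226029, 426.964388) px
  c1 = (520.213871, 415.204558) px
  c2 = (511.203661, 263.547100) px
  c3 = (361.286366, 254.402382) px
Planar DLT: solve 8×8 A·h = b for H (H[2,2]=1):
  H  [+992.25916 -63.83437 +444.08283]
  H  [+202.13910 +693.05282 +338.17549]
  H  [+0.60944 -0.21191 +1.00000]
B = K⁻¹H; ‖b₁‖=1.256453, ‖b₂‖=1.256453; λ = 2/(‖b₁‖+‖b₂‖) = 0.795891, sign → tz>0 ⇒ λ=+0.795891
r₁ = λ·B[:,0] = (+0.87062,+0.08217,+0.48505); r₂ = λ·B[:,1] = (+0.00093,+0.98567,-0.16866)
r₃ = r₁×r₂ = (-0.49196,+0.14728,+0.85807); SVD([r₁ r₂ r₃]) → R = UVᵀ:
  R  [+0.87062 +0.00093 -0.49196]
  R  [+0.08217 +0.98567 +0.14728]
  R  [+0.48505 -0.16866 +0.85807]
t = (+0.14987, +0.14347, +0.79589) m
tr R = 2.714360; θ = arccos((tr R − 1)/2) = 0.541027 rad = 30.999°
axis k = ((R−Rᵀ)₃₂, (R−Rᵀ)₁₃, (R−Rᵀ)₂₁) / (2 sinθ) = (-0.306728, -0.948523, +0.078875)
rvec = θ·k = (-0.165948, -0.513177, +0.042674)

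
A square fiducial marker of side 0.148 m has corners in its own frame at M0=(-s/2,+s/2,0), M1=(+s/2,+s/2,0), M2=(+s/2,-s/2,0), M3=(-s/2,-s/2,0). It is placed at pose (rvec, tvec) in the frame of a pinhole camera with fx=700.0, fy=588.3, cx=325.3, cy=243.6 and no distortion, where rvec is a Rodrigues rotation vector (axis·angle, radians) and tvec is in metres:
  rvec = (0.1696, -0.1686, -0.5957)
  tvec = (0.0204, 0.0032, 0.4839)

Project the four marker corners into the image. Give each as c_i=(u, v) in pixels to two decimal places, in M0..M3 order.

Intrinsics K: fx=700.0, fy=588.3, cx=325.3, cy=243.6
Marker side s = 0.148 m; corners in marker frame (Z=0):
  M0 = (-0.0740, +0.0740, 0)
  M1 = (+0.0740, +0.0740, 0)
  M2 = (+0.0740, -0.0740, 0)
  M3 = (-0.0740, -0.0740, 0)
rvec = (0.1696, -0.1686, -0.5957), |rvec| = θ = 0.64191 rad = 36.779°
Rodrigues: sinθ=0.59873, 1−cosθ=0.19905; R = I + sinθ·[k]× + (1−cosθ)·[k]×²:
    [+0.81485 +0.54181 -0.20606]
    [-0.56944 +0.81469 -0.10967]
    [+0.10845 +0.20671 +0.97237]
t = (0.0204, 0.0032, 0.4839) m
M0: Pc = R·M0+t = (+0.00020, +0.10563, +0.49117); u = 700.0·(+0.00020)/0.49117 + 325.3 = 325.5783, v = 588.3·(+0.10563)/0.49117 + 243.6 = 370.1125
M1: Pc = R·M1+t = (+0.12079, +0.02135, +0.50722); u = 700.0·(+0.12079)/0.50722 + 325.3 = 492.0022, v = 588.3·(+0.02135)/0.50722 + 243.6 = 268.3608
M2: Pc = R·M2+t = (+0.04060, -0.09923, +0.47663); u = 700.0·(+0.04060)/0.47663 + 325.3 = 384.9340, v = 588.3·(-0.09923)/0.47663 + 243.6 = 121.1271
M3: Pc = R·M3+t = (-0.07999, -0.01495, +0.46058); u = 700.0·(-0.07999)/0.46058 + 325.3 = 203.7245, v = 588.3·(-0.01495)/0.46058 + 243.6 = 224.5064

c0=(325.58, 370.11) c1=(492.00, 268.36) c2=(384.93, 121.13) c3=(203.72, 224.51)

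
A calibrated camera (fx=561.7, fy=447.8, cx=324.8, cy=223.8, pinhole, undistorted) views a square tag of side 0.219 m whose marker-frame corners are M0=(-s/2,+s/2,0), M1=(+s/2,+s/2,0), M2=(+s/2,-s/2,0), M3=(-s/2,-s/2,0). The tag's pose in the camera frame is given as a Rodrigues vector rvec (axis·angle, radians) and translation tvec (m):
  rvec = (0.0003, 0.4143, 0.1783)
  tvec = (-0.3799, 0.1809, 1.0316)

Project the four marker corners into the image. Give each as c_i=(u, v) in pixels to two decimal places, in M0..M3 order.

c0=(66.02, 335.73) c1=(154.77, 362.67) c2=(174.92, 265.67) c3=(83.86, 246.47)

Intrinsics K: fx=561.7, fy=447.8, cx=324.8, cy=223.8
Marker side s = 0.219 m; corners in marker frame (Z=0):
  M0 = (-0.1095, +0.1095, 0)
  M1 = (+0.1095, +0.1095, 0)
  M2 = (+0.1095, -0.1095, 0)
  M3 = (-0.1095, -0.1095, 0)
rvec = (0.0003, 0.4143, 0.1783), |rvec| = θ = 0.45104 rad = 25.843°
Rodrigues: sinθ=0.43590, 1−cosθ=0.10000; R = I + sinθ·[k]× + (1−cosθ)·[k]×²:
    [+0.90000 -0.17225 +0.40042]
    [+0.17238 +0.98437 +0.03602]
    [-0.40037 +0.03660 +0.91562]
t = (-0.3799, 0.1809, 1.0316) m
M0: Pc = R·M0+t = (-0.49731, +0.26981, +1.07945); u = 561.7·(-0.49731)/1.07945 + 324.8 = 66.0199, v = 447.8·(+0.26981)/1.07945 + 223.8 = 335.7298
M1: Pc = R·M1+t = (-0.30021, +0.30756, +0.99177); u = 561.7·(-0.30021)/0.99177 + 324.8 = 154.7709, v = 447.8·(+0.30756)/0.99177 + 223.8 = 362.6704
M2: Pc = R·M2+t = (-0.26249, +0.09199, +0.98375); u = 561.7·(-0.26249)/0.98375 + 324.8 = 174.9249, v = 447.8·(+0.09199)/0.98375 + 223.8 = 265.6719
M3: Pc = R·M3+t = (-0.45959, +0.05424, +1.07143); u = 561.7·(-0.45959)/1.07143 + 324.8 = 83.8605, v = 447.8·(+0.05424)/1.07143 + 223.8 = 246.4677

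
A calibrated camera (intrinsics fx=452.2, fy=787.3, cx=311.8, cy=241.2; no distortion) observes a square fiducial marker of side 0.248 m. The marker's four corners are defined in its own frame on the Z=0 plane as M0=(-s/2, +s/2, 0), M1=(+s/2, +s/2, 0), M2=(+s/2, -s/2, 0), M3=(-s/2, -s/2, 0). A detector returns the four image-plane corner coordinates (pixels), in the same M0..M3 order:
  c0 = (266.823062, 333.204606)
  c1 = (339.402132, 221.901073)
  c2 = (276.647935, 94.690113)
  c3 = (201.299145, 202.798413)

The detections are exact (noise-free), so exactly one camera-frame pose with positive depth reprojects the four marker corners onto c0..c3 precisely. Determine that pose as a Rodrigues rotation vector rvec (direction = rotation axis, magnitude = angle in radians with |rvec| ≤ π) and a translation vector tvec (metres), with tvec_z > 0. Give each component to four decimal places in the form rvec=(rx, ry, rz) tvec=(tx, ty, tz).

Intrinsics K: fx=452.2, fy=787.3, cx=311.8, cy=241.2
Marker side s = 0.248 m; corners in marker frame (Z=0):
  M0 = (-0.1240, +0.1240, 0)
  M1 = (+0.1240, +0.1240, 0)
  M2 = (+0.1240, -0.1240, 0)
  M3 = (-0.1240, -0.1240, 0)
Detected image corners:
  c0 = (266.823062, 333.204606) px
  c1 = (339.402132, 221.901073) px
  c2 = (276.647935, 94.690113) px
  c3 = (201.299145, 202.798413) px
Planar DLT: solve 8×8 A·h = b for H (H[2,2]=1):
  H  [+333.85914 +268.55199 +271.79309]
  H  [-414.36234 +527.16240 +212.54927]
  H  [+0.13150 +0.03696 +1.00000]
B = K⁻¹H; ‖b₁‖=0.870484, ‖b₂‖=0.870484; λ = 2/(‖b₁‖+‖b₂‖) = 1.148786, sign → tz>0 ⇒ λ=+1.148786
r₁ = λ·B[:,0] = (+0.74398,-0.65090,+0.15107); r₂ = λ·B[:,1] = (+0.65296,+0.75620,+0.04246)
r₃ = r₁×r₂ = (-0.14188,+0.06705,+0.98761); SVD([r₁ r₂ r₃]) → R = UVᵀ:
  R  [+0.74398 +0.65296 -0.14188]
  R  [-0.65090 +0.75620 +0.06705]
  R  [+0.15107 +0.04246 +0.98761]
t = (-0.10164, -0.04181, +1.14879) m
tr R = 2.487793; θ = arccos((tr R − 1)/2) = 0.731914 rad = 41.936°
axis k = ((R−Rᵀ)₃₂, (R−Rᵀ)₁₃, (R−Rᵀ)₂₁) / (2 sinθ) = (-0.018401, -0.219173, -0.975513)
rvec = θ·k = (-0.013468, -0.160416, -0.713992)

rvec=(-0.0135, -0.1604, -0.7140) tvec=(-0.1016, -0.0418, 1.1488)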